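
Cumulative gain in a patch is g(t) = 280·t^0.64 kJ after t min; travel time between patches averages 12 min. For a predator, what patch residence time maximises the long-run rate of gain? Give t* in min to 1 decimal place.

21.3 min

Maximise g(t)/(T+t): set derivative to zero → g'(t)(T+t) = g(t).
g'(t) = 0.64·280·t^-0.36. Setting 0.64·280·t^-0.36 = 280·t^0.64/(12+t) gives 0.64(12+t) = t, so 0.36·t = 0.64×12.
t* = 0.64×12/0.36 = 21.33 min.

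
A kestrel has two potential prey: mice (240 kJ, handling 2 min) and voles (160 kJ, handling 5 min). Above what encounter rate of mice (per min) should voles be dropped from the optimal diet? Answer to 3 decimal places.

0.182 per min

The zero-one rule: include voles iff E₂/h₂ > λE₁/(1+λh₁). Equality gives the switch point.
λE₁h₂ = E₂ + λE₂h₁ ⇒ λ = E₂/(E₁h₂ − E₂h₁) = 160/(1200 − 320) = 0.1818 per min.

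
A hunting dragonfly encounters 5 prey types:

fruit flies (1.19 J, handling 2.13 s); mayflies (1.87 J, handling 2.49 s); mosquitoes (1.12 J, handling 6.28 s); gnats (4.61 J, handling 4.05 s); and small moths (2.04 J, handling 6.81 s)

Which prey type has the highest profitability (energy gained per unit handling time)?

gnats

In descending order of E/h:
gnats: 4.61/4.05 = 1.14 J/s
mayflies: 1.87/2.49 = 0.751 J/s
fruit flies: 1.19/2.13 = 0.559 J/s
small moths: 2.04/6.81 = 0.3 J/s
mosquitoes: 1.12/6.28 = 0.178 J/s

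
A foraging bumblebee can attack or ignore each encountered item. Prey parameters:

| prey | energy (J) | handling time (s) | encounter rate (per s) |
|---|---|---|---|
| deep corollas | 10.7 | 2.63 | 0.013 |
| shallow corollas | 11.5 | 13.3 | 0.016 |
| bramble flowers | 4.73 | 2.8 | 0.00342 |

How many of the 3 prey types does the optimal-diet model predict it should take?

3

Rank by E/h (J/s): deep corollas 4.07, bramble flowers 1.69, shallow corollas 0.865. Include each in turn until the next type's E/h falls below the running intake rate.
Rate on top 1: 0.1345. bramble flowers: 1.69 > 0.1345 → include.
Rate on top 2: 0.1488. shallow corollas: 0.865 > 0.1488 → include.
Optimal diet: deep corollas, bramble flowers, shallow corollas — 3 of 3 types.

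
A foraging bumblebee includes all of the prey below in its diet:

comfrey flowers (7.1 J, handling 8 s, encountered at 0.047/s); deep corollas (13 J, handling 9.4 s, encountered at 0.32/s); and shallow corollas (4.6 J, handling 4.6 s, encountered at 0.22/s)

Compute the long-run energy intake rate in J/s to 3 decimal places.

R = Σλ_iE_i / (1 + Σλ_ih_i)
Numerator: 0.047×7.1 + 0.32×13 + 0.22×4.6 = 5.506
Denominator: 1 + 0.047×8 + 0.32×9.4 + 0.22×4.6 = 5.396
R = 5.506/5.396 = 1.02 J/s

1.020 J/s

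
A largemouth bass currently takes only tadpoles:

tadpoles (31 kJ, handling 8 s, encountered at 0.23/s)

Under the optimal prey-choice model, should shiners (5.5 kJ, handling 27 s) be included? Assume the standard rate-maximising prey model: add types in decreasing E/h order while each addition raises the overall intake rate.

No

Intake rate on the current diet: R = (0.23×31) / (1 + 0.23×8) = 7.13/2.84 = 2.511 kJ/s.
shiners: E/h = 5.5/27 = 0.2037 kJ/s.
Since 0.2037 < R, time spent handling shiners is better spent searching.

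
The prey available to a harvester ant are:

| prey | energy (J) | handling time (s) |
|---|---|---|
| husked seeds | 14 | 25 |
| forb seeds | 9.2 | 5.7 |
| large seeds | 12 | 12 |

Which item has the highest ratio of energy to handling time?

Profitability E/h (J/s): husked seeds = 14/25 = 0.56, forb seeds = 9.2/5.7 = 1.61, large seeds = 12/12 = 1.
Ranked: forb seeds > large seeds > husked seeds.

forb seeds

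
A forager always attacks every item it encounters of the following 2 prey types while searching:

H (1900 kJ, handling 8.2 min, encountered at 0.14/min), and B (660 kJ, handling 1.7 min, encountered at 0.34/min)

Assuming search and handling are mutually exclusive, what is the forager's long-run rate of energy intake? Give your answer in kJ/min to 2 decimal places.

Energy encountered per unit search time: 0.14×1900 + 0.34×660 = 490.4 kJ/min.
Handling time per unit search time: 0.14×8.2 + 0.34×1.7 = 1.726.
Rate = 490.4/(1 + 1.726) = 179.9 kJ/min.

179.90 kJ/min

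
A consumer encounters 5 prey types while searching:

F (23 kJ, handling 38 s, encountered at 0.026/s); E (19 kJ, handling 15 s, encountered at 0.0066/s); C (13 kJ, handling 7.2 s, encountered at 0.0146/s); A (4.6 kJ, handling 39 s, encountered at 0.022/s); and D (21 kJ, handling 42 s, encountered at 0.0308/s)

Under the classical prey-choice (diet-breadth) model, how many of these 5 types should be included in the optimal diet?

4

Rank by E/h (kJ/s): C 1.81, E 1.27, F 0.605, D 0.5, A 0.118. Include each in turn until the next type's E/h falls below the running intake rate.
Rate on top 1: 0.1717. E: 1.27 > 0.1717 → include.
Rate on top 2: 0.2618. F: 0.605 > 0.2618 → include.
Rate on top 3: 0.4166. D: 0.5 > 0.4166 → include.
Rate on top 4: 0.4475. A: 0.118 < 0.4475 → exclude; stop.
Optimal diet: C, E, F, D — 4 of 5 types.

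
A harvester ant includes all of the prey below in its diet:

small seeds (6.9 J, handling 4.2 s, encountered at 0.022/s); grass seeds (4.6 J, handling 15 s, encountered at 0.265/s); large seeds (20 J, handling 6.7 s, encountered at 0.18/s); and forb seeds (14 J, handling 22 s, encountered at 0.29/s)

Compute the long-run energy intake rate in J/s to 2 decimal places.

R = (0.022×6.9 + 0.265×4.6 + 0.18×20 + 0.29×14) / (1 + 0.022×4.2 + 0.265×15 + 0.18×6.7 + 0.29×22) = 9.031/12.65 = 0.7137 J/s.

0.71 J/s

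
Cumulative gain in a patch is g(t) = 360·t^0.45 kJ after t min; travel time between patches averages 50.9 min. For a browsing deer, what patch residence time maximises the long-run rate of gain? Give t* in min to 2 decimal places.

41.65 min

Maximise g(t)/(T+t): set derivative to zero → g'(t)(T+t) = g(t).
g'(t) = 0.45·360·t^-0.55. Setting 0.45·360·t^-0.55 = 360·t^0.45/(50.9+t) gives 0.45(50.9+t) = t, so 0.55·t = 0.45×50.9.
t* = 0.45×50.9/0.55 = 41.65 min.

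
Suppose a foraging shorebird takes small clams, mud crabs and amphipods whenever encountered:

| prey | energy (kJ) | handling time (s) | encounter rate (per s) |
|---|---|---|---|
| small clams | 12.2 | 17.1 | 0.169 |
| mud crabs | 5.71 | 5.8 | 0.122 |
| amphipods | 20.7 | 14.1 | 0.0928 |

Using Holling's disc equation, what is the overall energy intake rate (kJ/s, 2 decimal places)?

Energy encountered per unit search time: 0.169×12.2 + 0.122×5.71 + 0.0928×20.7 = 4.679 kJ/s.
Handling time per unit search time: 0.169×17.1 + 0.122×5.8 + 0.0928×14.1 = 4.906.
Rate = 4.679/(1 + 4.906) = 0.7923 kJ/s.

0.79 kJ/s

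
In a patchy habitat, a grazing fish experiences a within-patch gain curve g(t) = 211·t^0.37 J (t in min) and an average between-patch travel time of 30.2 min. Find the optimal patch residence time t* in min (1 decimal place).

Maximise g(t)/(T+t): set derivative to zero → g'(t)(T+t) = g(t).
g'(t) = 0.37·211·t^-0.63. Setting 0.37·211·t^-0.63 = 211·t^0.37/(30.2+t) gives 0.37(30.2+t) = t, so 0.63·t = 0.37×30.2.
t* = 0.37×30.2/0.63 = 17.74 min.

17.7 min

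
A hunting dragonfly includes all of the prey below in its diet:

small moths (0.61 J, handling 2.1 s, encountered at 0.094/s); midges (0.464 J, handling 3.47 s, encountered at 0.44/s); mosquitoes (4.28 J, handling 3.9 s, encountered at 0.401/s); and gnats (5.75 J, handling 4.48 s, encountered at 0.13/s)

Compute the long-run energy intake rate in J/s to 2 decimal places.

0.56 J/s

R = (0.094×0.61 + 0.44×0.464 + 0.401×4.28 + 0.13×5.75) / (1 + 0.094×2.1 + 0.44×3.47 + 0.401×3.9 + 0.13×4.48) = 2.725/4.87 = 0.5595 J/s.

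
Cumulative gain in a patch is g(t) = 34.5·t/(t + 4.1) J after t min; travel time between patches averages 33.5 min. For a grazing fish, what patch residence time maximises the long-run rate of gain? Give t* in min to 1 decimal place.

11.7 min

Maximise g(t)/(T+t): set derivative to zero → g'(t)(T+t) = g(t).
g'(t) = 34.5·4.1/(t + 4.1)². Setting 34.5·4.1/(t+4.1)² = 34.5t/[(t+4.1)(33.5+t)] gives 4.1(33.5+t) = t(t+4.1), so t² = 4.1×33.5 = 137.3.
t* = √137.3 = 11.72 min.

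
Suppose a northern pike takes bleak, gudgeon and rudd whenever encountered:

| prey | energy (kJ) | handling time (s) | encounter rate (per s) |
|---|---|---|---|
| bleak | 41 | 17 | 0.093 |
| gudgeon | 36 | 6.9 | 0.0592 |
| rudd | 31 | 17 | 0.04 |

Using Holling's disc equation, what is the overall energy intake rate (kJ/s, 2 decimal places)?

1.96 kJ/s

R = Σλ_iE_i / (1 + Σλ_ih_i)
Numerator: 0.093×41 + 0.0592×36 + 0.04×31 = 7.184
Denominator: 1 + 0.093×17 + 0.0592×6.9 + 0.04×17 = 3.669
R = 7.184/3.669 = 1.958 kJ/s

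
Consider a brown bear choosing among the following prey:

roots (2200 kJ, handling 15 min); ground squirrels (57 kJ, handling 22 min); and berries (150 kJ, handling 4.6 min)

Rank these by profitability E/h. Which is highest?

Profitability E/h (kJ/min): roots = 2200/15 = 147, ground squirrels = 57/22 = 2.59, berries = 150/4.6 = 32.6.
Ranked: roots > berries > ground squirrels.

roots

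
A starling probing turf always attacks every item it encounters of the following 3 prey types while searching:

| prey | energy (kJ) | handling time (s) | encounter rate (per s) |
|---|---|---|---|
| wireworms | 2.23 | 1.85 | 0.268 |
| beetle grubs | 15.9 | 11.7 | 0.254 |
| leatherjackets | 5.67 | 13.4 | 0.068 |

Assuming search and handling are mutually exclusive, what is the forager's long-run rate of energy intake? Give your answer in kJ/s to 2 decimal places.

Energy encountered per unit search time: 0.268×2.23 + 0.254×15.9 + 0.068×5.67 = 5.022 kJ/s.
Handling time per unit search time: 0.268×1.85 + 0.254×11.7 + 0.068×13.4 = 4.379.
Rate = 5.022/(1 + 4.379) = 0.9336 kJ/s.

0.93 kJ/s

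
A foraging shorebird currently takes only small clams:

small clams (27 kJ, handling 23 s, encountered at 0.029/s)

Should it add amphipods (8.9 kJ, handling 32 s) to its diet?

Intake rate on the current diet: R = (0.029×27) / (1 + 0.029×23) = 0.783/1.667 = 0.4697 kJ/s.
Profitability of amphipods: 8.9/32 = 0.2781 kJ/s.
0.2781 < 0.4697, so adding amphipods would lower the average — exclude it.

No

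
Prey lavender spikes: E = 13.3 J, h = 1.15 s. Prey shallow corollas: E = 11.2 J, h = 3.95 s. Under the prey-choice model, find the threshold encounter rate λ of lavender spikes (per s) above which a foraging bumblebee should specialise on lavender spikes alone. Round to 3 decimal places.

The zero-one rule: include shallow corollas iff E₂/h₂ > λE₁/(1+λh₁). Equality gives the switch point.
λE₁h₂ = E₂ + λE₂h₁ ⇒ λ = E₂/(E₁h₂ − E₂h₁) = 11.2/(52.54 − 12.88) = 0.2824 per s.

0.282 per s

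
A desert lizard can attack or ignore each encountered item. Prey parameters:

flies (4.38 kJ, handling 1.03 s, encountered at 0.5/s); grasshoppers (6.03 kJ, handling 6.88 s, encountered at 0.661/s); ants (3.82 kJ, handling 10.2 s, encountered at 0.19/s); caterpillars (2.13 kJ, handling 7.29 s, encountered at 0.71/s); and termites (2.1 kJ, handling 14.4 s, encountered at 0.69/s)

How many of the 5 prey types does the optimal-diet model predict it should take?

1

Rank by E/h (kJ/s): flies 4.25, grasshoppers 0.876, ants 0.375, caterpillars 0.292, termites 0.146. Include each in turn until the next type's E/h falls below the running intake rate.
Rate on top 1: 1.446. grasshoppers: 0.876 < 1.446 → exclude; stop.
Optimal diet: flies — 1 of 5 types.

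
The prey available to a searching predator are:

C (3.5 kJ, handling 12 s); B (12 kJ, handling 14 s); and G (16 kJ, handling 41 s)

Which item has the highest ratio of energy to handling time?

In descending order of E/h:
B: 12/14 = 0.857 kJ/s
G: 16/41 = 0.39 kJ/s
C: 3.5/12 = 0.292 kJ/s

B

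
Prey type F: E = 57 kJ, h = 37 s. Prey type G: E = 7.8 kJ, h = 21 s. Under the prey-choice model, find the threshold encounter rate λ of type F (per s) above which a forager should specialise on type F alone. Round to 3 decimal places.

0.009 per s

The zero-one rule: include type G iff E₂/h₂ > λE₁/(1+λh₁). Equality gives the switch point.
λE₁h₂ = E₂ + λE₂h₁ ⇒ λ = E₂/(E₁h₂ − E₂h₁) = 7.8/(1197 − 288.6) = 0.008587 per s.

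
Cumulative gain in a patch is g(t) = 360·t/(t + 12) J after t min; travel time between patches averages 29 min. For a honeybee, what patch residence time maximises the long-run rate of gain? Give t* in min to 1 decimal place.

18.7 min

Maximise g(t)/(T+t): set derivative to zero → g'(t)(T+t) = g(t).
g'(t) = 360·12/(t + 12)². Setting 360·12/(t+12)² = 360t/[(t+12)(29+t)] gives 12(29+t) = t(t+12), so t² = 12×29 = 348.
t* = √348 = 18.65 min.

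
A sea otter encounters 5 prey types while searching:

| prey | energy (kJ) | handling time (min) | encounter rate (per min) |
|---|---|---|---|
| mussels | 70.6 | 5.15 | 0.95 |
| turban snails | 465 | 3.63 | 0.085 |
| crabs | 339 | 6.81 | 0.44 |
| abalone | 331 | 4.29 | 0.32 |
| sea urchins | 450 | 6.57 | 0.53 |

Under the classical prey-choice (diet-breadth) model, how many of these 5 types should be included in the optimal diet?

Profitabilities (E/h, kJ/min): turban snails 128, abalone 77.2, sea urchins 68.5, crabs 49.8, mussels 13.7. Add prey in this order while the next type's profitability exceeds the intake rate on those already taken.
Rate on top 1: 30.21. abalone: 77.2 > 30.21 → include.
Rate on top 2: 54.24. sea urchins: 68.5 > 54.24 → include.
Rate on top 3: 62.29. crabs: 49.8 < 62.29 → exclude; stop.
Optimal diet: turban snails, abalone, sea urchins — 3 of 5 types.

3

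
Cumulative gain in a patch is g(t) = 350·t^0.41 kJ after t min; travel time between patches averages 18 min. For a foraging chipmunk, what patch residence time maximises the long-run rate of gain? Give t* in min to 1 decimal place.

Maximise g(t)/(T+t): set derivative to zero → g'(t)(T+t) = g(t).
g'(t) = 0.41·350·t^-0.59. Setting 0.41·350·t^-0.59 = 350·t^0.41/(18+t) gives 0.41(18+t) = t, so 0.59·t = 0.41×18.
t* = 0.41×18/0.59 = 12.51 min.

12.5 min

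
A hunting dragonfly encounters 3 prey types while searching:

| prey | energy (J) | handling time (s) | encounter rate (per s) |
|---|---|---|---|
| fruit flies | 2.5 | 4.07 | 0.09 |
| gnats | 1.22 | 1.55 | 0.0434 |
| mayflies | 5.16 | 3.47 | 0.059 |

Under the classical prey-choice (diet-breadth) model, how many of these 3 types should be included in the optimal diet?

Profitabilities (E/h, J/s): mayflies 1.49, gnats 0.787, fruit flies 0.614. Add prey in this order while the next type's profitability exceeds the intake rate on those already taken.
Rate on top 1: 0.2527. gnats: 0.787 > 0.2527 → include.
Rate on top 2: 0.281. fruit flies: 0.614 > 0.281 → include.
Optimal diet: mayflies, gnats, fruit flies — 3 of 3 types.

3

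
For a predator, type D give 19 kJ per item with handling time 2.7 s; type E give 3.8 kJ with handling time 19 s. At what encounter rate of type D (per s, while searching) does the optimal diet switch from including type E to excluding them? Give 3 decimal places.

The zero-one rule: include type E iff E₂/h₂ > λE₁/(1+λh₁). Equality gives the switch point.
λE₁h₂ = E₂ + λE₂h₁ ⇒ λ = E₂/(E₁h₂ − E₂h₁) = 3.8/(361 − 10.26) = 0.01083 per s.

0.011 per s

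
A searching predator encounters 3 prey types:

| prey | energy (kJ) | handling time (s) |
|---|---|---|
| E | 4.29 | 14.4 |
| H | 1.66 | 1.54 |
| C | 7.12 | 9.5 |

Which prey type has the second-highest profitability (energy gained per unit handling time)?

C

Profitability E/h (kJ/s): E = 4.29/14.4 = 0.298, H = 1.66/1.54 = 1.08, C = 7.12/9.5 = 0.749.
Ranked: H > C > E.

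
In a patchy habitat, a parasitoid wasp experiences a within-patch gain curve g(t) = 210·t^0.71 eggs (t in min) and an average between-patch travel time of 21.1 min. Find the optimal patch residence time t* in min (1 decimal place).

51.7 min

By the marginal value theorem, leave when the instantaneous gain rate g'(t) equals the habitat-wide average g(t)/(T + t).
g'(t) = 0.71·210·t^-0.29. Setting 0.71·210·t^-0.29 = 210·t^0.71/(21.1+t) gives 0.71(21.1+t) = t, so 0.29·t = 0.71×21.1.
t* = 0.71×21.1/0.29 = 51.66 min.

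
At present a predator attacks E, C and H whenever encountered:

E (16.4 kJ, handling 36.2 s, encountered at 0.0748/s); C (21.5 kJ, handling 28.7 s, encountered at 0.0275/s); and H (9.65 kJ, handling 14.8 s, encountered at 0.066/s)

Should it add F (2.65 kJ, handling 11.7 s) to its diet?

No

Intake rate on the current diet: R = (0.0748×16.4 + 0.0275×21.5 + 0.066×9.65) / (1 + 0.0748×36.2 + 0.0275×28.7 + 0.066×14.8) = 2.455/5.474 = 0.4485 kJ/s.
Profitability of F: 2.65/11.7 = 0.2265 kJ/s.
0.2265 < 0.4485, so adding F would lower the average — exclude it.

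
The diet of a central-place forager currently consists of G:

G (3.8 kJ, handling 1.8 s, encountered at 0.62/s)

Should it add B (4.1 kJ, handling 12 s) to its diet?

On G alone, R = ΣλE/(1+Σλh) = 2.356/2.116 = 1.113 kJ/s.
B: E/h = 4.1/12 = 0.3417 kJ/s.
0.3417 < 1.113, so adding B would lower the average — exclude it.

No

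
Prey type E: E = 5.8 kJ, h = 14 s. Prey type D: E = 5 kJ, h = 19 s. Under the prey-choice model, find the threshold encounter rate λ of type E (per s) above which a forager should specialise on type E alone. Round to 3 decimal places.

Drop type D once their profitability E₂/h₂ falls below the rate achievable on type E alone: E₂/h₂ = λE₁/(1 + λh₁).
Solve for λ: λE₁h₂ = E₂(1 + λh₁) → λ(E₁h₂ − E₂h₁) = E₂ → λ = E₂/(E₁h₂ − E₂h₁).
λ = 5/(5.8×19 − 5×14) = 5/40.2 = 0.1244 per s.

0.124 per s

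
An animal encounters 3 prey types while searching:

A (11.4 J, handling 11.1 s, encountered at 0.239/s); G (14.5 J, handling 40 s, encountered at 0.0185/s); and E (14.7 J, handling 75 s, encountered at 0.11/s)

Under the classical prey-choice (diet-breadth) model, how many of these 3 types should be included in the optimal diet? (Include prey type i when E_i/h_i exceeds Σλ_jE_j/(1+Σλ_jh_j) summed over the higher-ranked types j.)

1

Rank by E/h (J/s): A 1.03, G 0.362, E 0.196. Include each in turn until the next type's E/h falls below the running intake rate.
Rate on top 1: 0.7459. G: 0.362 < 0.7459 → exclude; stop.
Optimal diet: A — 1 of 3 types.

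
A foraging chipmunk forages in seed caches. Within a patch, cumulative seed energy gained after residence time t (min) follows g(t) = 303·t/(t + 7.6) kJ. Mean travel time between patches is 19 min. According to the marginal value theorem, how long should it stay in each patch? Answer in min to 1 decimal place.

12.0 min

Optimal t* satisfies g'(t*) = g(t*)/(T + t*).
g'(t) = 303·7.6/(t + 7.6)². Setting 303·7.6/(t+7.6)² = 303t/[(t+7.6)(19+t)] gives 7.6(19+t) = t(t+7.6), so t² = 7.6×19 = 144.4.
t* = √144.4 = 12.02 min.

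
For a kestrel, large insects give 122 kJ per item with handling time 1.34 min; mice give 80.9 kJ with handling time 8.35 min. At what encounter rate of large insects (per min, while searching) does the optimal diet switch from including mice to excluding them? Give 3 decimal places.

At the threshold, the rate on large insects alone equals the profitability of mice: λ·122/(1 + λ·1.34) = 80.9/8.35 = 9.689.
Rearranging, λ(122 − 9.689×1.34) = 9.689, so λ = 9.689/109 = 0.08887 per min.

0.089 per min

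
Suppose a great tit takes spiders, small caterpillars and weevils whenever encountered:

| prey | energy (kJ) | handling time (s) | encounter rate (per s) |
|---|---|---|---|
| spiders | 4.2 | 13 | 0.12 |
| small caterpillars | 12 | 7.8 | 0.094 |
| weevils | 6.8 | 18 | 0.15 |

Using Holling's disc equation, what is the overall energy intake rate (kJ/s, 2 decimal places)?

Energy encountered per unit search time: 0.12×4.2 + 0.094×12 + 0.15×6.8 = 2.652 kJ/s.
Handling time per unit search time: 0.12×13 + 0.094×7.8 + 0.15×18 = 4.993.
Rate = 2.652/(1 + 4.993) = 0.4425 kJ/s.

0.44 kJ/s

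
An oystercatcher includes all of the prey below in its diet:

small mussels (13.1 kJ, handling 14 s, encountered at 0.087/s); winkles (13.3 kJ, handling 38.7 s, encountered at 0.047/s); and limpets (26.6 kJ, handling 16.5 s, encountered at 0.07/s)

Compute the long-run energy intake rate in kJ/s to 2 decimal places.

0.70 kJ/s

Energy encountered per unit search time: 0.087×13.1 + 0.047×13.3 + 0.07×26.6 = 3.627 kJ/s.
Handling time per unit search time: 0.087×14 + 0.047×38.7 + 0.07×16.5 = 4.192.
Rate = 3.627/(1 + 4.192) = 0.6985 kJ/s.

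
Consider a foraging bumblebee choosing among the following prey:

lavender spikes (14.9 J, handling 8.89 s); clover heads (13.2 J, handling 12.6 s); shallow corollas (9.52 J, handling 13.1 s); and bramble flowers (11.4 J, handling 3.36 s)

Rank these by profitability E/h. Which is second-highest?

lavender spikes

In descending order of E/h:
bramble flowers: 11.4/3.36 = 3.39 J/s
lavender spikes: 14.9/8.89 = 1.68 J/s
clover heads: 13.2/12.6 = 1.05 J/s
shallow corollas: 9.52/13.1 = 0.727 J/s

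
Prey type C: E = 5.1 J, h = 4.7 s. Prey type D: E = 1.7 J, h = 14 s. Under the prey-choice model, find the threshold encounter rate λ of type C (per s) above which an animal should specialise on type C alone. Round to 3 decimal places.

0.027 per s

At the threshold, the rate on type C alone equals the profitability of type D: λ·5.1/(1 + λ·4.7) = 1.7/14 = 0.1214.
Rearranging, λ(5.1 − 0.1214×4.7) = 0.1214, so λ = 0.1214/4.529 = 0.02681 per s.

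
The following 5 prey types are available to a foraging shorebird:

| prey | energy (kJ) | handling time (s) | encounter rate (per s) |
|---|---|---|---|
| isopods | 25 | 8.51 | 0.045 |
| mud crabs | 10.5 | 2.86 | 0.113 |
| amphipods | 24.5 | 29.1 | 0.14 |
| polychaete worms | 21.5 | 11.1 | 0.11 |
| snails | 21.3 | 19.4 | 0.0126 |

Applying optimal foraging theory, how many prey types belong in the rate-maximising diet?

Profitabilities (E/h, kJ/s): mud crabs 3.67, isopods 2.94, polychaete worms 1.94, snails 1.1, amphipods 0.842. Add prey in this order while the next type's profitability exceeds the intake rate on those already taken.
Rate on top 1: 0.8967. isopods: 2.94 > 0.8967 → include.
Rate on top 2: 1.355. polychaete worms: 1.94 > 1.355 → include.
Rate on top 3: 1.598. snails: 1.1 < 1.598 → exclude; stop.
Optimal diet: mud crabs, isopods, polychaete worms — 3 of 5 types.

3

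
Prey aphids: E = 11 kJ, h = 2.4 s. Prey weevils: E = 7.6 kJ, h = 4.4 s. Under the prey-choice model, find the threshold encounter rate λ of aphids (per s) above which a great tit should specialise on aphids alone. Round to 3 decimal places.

0.252 per s

The zero-one rule: include weevils iff E₂/h₂ > λE₁/(1+λh₁). Equality gives the switch point.
λE₁h₂ = E₂ + λE₂h₁ ⇒ λ = E₂/(E₁h₂ − E₂h₁) = 7.6/(48.4 − 18.24) = 0.252 per s.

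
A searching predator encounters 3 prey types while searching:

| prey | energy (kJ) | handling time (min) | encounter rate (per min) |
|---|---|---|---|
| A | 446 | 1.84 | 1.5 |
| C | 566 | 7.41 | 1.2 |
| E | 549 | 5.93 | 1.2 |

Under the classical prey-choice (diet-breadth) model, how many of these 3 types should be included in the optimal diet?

1

E/h in descending order: A 242, E 92.6, C 76.4 kJ/min. The optimal diet is the largest prefix of this list for which every included type satisfies E_i/h_i > R on the types above it.
Rate on top 1: 177.9. E: 92.6 < 177.9 → exclude; stop.
Optimal diet: A — 1 of 3 types.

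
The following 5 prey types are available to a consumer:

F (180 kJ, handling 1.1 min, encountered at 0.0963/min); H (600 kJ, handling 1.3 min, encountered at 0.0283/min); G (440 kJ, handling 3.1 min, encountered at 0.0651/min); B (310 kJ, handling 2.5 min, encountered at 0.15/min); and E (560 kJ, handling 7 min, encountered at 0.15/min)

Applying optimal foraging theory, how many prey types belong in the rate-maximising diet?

E/h in descending order: H 462, F 164, G 142, B 124, E 80 kJ/min. The optimal diet is the largest prefix of this list for which every included type satisfies E_i/h_i > R on the types above it.
Rate on top 1: 16.38. F: 164 > 16.38 → include.
Rate on top 2: 30.03. G: 142 > 30.03 → include.
Rate on top 3: 46.83. B: 124 > 46.83 → include.
Rate on top 4: 63.66. E: 80 > 63.66 → include.
Optimal diet: H, F, G, B, E — 5 of 5 types.

5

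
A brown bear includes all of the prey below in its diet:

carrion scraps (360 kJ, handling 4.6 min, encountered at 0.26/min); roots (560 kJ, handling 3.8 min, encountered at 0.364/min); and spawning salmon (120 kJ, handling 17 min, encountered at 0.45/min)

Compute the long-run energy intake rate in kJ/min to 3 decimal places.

31.297 kJ/min

R = Σλ_iE_i / (1 + Σλ_ih_i)
Numerator: 0.26×360 + 0.364×560 + 0.45×120 = 351.4
Denominator: 1 + 0.26×4.6 + 0.364×3.8 + 0.45×17 = 11.23
R = 351.4/11.23 = 31.3 kJ/min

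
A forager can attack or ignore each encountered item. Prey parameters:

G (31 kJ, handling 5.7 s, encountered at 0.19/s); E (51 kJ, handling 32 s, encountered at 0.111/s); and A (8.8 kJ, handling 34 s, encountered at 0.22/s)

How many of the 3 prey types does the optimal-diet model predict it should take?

1

E/h in descending order: G 5.44, E 1.59, A 0.259 kJ/s. The optimal diet is the largest prefix of this list for which every included type satisfies E_i/h_i > R on the types above it.
Rate on top 1: 2.828. E: 1.59 < 2.828 → exclude; stop.
Optimal diet: G — 1 of 3 types.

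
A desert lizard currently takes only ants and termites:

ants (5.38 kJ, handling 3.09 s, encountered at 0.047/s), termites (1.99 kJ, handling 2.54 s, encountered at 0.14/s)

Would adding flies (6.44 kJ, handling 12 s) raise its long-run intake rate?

On ants and termites alone, R = ΣλE/(1+Σλh) = 0.5315/1.501 = 0.3541 kJ/s.
Profitability of flies: 6.44/12 = 0.5367 kJ/s.
Since 0.5367 > R, including flies increases the long-run rate.

Yes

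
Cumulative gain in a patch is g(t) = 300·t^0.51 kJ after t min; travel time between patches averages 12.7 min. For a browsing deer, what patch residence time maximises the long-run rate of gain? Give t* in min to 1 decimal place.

13.2 min

Optimal t* satisfies g'(t*) = g(t*)/(T + t*).
g'(t) = 0.51·300·t^-0.49. Setting 0.51·300·t^-0.49 = 300·t^0.51/(12.7+t) gives 0.51(12.7+t) = t, so 0.49·t = 0.51×12.7.
t* = 0.51×12.7/0.49 = 13.22 min.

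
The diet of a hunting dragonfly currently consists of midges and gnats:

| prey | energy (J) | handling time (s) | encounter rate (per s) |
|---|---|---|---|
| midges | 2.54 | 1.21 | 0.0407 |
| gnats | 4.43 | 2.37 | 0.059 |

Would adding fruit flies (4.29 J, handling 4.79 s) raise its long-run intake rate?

Intake rate on the current diet: R = (0.0407×2.54 + 0.059×4.43) / (1 + 0.0407×1.21 + 0.059×2.37) = 0.3647/1.189 = 0.3067 J/s.
Profitability of fruit flies: 4.29/4.79 = 0.8956 J/s.
0.8956 > 0.3067, so adding fruit flies raises the average — include it.

Yes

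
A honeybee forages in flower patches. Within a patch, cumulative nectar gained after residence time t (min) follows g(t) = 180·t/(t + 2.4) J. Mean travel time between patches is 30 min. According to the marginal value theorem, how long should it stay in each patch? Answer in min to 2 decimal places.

Maximise g(t)/(T+t): set derivative to zero → g'(t)(T+t) = g(t).
g'(t) = 180·2.4/(t + 2.4)². Setting 180·2.4/(t+2.4)² = 180t/[(t+2.4)(30+t)] gives 2.4(30+t) = t(t+2.4), so t² = 2.4×30 = 72.
t* = √72 = 8.485 min.

8.49 min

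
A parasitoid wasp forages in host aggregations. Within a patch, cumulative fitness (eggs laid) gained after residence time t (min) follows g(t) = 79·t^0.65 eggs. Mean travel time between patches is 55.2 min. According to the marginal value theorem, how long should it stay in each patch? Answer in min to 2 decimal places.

102.51 min

By the marginal value theorem, leave when the instantaneous gain rate g'(t) equals the habitat-wide average g(t)/(T + t).
g'(t) = 0.65·79·t^-0.35. Setting 0.65·79·t^-0.35 = 79·t^0.65/(55.2+t) gives 0.65(55.2+t) = t, so 0.35·t = 0.65×55.2.
t* = 0.65×55.2/0.35 = 102.5 min.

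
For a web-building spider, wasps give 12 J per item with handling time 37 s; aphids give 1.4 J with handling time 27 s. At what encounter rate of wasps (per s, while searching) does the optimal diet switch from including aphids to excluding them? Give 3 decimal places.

0.005 per s

Drop aphids once their profitability E₂/h₂ falls below the rate achievable on wasps alone: E₂/h₂ = λE₁/(1 + λh₁).
Solve for λ: λE₁h₂ = E₂(1 + λh₁) → λ(E₁h₂ − E₂h₁) = E₂ → λ = E₂/(E₁h₂ − E₂h₁).
λ = 1.4/(12×27 − 1.4×37) = 1.4/272.2 = 0.005143 per s.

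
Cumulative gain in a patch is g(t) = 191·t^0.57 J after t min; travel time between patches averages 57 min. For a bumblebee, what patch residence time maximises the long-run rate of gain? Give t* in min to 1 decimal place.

By the marginal value theorem, leave when the instantaneous gain rate g'(t) equals the habitat-wide average g(t)/(T + t).
g'(t) = 0.57·191·t^-0.43. Setting 0.57·191·t^-0.43 = 191·t^0.57/(57+t) gives 0.57(57+t) = t, so 0.43·t = 0.57×57.
t* = 0.57×57/0.43 = 75.56 min.

75.6 min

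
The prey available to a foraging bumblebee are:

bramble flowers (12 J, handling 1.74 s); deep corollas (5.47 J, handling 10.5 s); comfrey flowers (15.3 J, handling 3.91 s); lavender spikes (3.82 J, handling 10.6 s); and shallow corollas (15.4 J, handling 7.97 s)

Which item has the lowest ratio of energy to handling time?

lavender spikes

Profitability E/h (J/s): bramble flowers = 12/1.74 = 6.9, deep corollas = 5.47/10.5 = 0.521, comfrey flowers = 15.3/3.91 = 3.91, lavender spikes = 3.82/10.6 = 0.36, shallow corollas = 15.4/7.97 = 1.93.
Ranked: bramble flowers > comfrey flowers > shallow corollas > deep corollas > lavender spikes.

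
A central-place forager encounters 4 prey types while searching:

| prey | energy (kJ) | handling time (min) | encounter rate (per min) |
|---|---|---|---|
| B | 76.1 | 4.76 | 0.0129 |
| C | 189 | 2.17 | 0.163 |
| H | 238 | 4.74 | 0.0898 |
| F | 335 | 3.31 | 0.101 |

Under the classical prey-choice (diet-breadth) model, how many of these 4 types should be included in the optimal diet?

E/h in descending order: F 101, C 87.1, H 50.2, B 16 kJ/min. The optimal diet is the largest prefix of this list for which every included type satisfies E_i/h_i > R on the types above it.
Rate on top 1: 25.36. C: 87.1 > 25.36 → include.
Rate on top 2: 38.29. H: 50.2 > 38.29 → include.
Rate on top 3: 40.69. B: 16 < 40.69 → exclude; stop.
Optimal diet: F, C, H — 3 of 4 types.

3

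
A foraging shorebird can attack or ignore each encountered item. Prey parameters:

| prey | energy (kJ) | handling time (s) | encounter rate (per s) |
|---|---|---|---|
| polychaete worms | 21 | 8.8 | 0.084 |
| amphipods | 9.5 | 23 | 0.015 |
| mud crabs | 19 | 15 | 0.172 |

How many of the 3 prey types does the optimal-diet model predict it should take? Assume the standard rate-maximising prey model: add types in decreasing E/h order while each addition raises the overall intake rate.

2

Profitabilities (E/h, kJ/s): polychaete worms 2.39, mud crabs 1.27, amphipods 0.413. Add prey in this order while the next type's profitability exceeds the intake rate on those already taken.
Rate on top 1: 1.014. mud crabs: 1.27 > 1.014 → include.
Rate on top 2: 1.165. amphipods: 0.413 < 1.165 → exclude; stop.
Optimal diet: polychaete worms, mud crabs — 2 of 3 types.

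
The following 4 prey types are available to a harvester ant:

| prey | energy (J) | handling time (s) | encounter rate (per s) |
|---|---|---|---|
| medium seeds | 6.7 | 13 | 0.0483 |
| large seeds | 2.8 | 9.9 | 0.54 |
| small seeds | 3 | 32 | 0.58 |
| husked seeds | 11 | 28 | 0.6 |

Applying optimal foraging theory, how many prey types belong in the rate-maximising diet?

Profitabilities (E/h, J/s): medium seeds 0.515, husked seeds 0.393, large seeds 0.283, small seeds 0.0938. Add prey in this order while the next type's profitability exceeds the intake rate on those already taken.
Rate on top 1: 0.1988. husked seeds: 0.393 > 0.1988 → include.
Rate on top 2: 0.3757. large seeds: 0.283 < 0.3757 → exclude; stop.
Optimal diet: medium seeds, husked seeds — 2 of 4 types.

2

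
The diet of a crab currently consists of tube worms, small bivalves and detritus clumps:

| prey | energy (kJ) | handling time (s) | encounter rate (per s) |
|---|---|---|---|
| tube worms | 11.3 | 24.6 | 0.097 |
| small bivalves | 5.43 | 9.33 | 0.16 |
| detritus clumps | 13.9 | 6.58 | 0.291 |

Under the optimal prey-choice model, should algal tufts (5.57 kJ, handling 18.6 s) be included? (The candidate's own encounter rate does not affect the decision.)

No

On tube worms, small bivalves and detritus clumps alone, R = ΣλE/(1+Σλh) = 6.01/6.794 = 0.8846 kJ/s.
algal tufts: E/h = 5.57/18.6 = 0.2995 kJ/s.
Since 0.2995 < R, time spent handling algal tufts is better spent searching.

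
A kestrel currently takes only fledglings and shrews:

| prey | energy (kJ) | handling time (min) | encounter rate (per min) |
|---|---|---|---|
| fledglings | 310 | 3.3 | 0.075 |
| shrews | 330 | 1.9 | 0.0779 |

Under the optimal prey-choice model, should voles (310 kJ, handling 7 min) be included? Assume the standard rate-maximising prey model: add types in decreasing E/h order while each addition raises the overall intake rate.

On fledglings and shrews alone, R = ΣλE/(1+Σλh) = 48.96/1.396 = 35.08 kJ/min.
voles: E/h = 310/7 = 44.29 kJ/min.
44.29 > 35.08, so adding voles raises the average — include it.

Yes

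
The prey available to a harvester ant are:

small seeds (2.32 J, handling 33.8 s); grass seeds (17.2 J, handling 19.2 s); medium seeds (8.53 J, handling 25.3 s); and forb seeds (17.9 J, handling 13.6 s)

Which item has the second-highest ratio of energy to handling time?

In descending order of E/h:
forb seeds: 17.9/13.6 = 1.32 J/s
grass seeds: 17.2/19.2 = 0.896 J/s
medium seeds: 8.53/25.3 = 0.337 J/s
small seeds: 2.32/33.8 = 0.0686 J/s

grass seeds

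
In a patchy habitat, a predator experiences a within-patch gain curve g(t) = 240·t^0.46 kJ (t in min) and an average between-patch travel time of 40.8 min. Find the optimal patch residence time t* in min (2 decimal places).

Optimal t* satisfies g'(t*) = g(t*)/(T + t*).
g'(t) = 0.46·240·t^-0.54. Setting 0.46·240·t^-0.54 = 240·t^0.46/(40.8+t) gives 0.46(40.8+t) = t, so 0.54·t = 0.46×40.8.
t* = 0.46×40.8/0.54 = 34.76 min.

34.76 min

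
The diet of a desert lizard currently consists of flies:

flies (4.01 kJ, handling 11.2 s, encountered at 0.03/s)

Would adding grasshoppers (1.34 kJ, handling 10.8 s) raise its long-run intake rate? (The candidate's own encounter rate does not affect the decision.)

Intake rate on the current diet: R = (0.03×4.01) / (1 + 0.03×11.2) = 0.1203/1.336 = 0.09004 kJ/s.
Profitability of grasshoppers: 1.34/10.8 = 0.1241 kJ/s.
0.1241 > 0.09004, so adding grasshoppers raises the average — include it.

Yes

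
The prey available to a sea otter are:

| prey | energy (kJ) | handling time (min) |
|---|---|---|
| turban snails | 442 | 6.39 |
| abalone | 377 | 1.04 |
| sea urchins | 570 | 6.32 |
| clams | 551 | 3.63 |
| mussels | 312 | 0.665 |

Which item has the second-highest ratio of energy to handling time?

Profitability E/h (kJ/min): turban snails = 442/6.39 = 69.2, abalone = 377/1.04 = 362, sea urchins = 570/6.32 = 90.2, clams = 551/3.63 = 152, mussels = 312/0.665 = 469.
Ranked: mussels > abalone > clams > sea urchins > turban snails.

abalone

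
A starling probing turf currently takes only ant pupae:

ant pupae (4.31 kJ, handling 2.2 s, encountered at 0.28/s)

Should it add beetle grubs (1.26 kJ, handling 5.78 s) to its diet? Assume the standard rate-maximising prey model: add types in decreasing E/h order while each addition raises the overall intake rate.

No

Current rate: (0.28×4.31)/(1 + 0.28×2.2) = 0.7468 kJ/s.
Profitability of beetle grubs: 1.26/5.78 = 0.218 kJ/s.
Since 0.218 < R, time spent handling beetle grubs is better spent searching.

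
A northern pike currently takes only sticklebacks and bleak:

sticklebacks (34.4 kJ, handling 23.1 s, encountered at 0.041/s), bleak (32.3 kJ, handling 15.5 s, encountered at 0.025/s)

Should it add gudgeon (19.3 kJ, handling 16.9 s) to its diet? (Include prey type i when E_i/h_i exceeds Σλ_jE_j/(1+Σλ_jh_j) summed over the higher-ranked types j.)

Yes

Current rate: (0.041×34.4 + 0.025×32.3)/(1 + 0.041×23.1 + 0.025×15.5) = 0.95 kJ/s.
Profitability of gudgeon: 19.3/16.9 = 1.142 kJ/s.
1.142 > 0.95, so adding gudgeon raises the average — include it.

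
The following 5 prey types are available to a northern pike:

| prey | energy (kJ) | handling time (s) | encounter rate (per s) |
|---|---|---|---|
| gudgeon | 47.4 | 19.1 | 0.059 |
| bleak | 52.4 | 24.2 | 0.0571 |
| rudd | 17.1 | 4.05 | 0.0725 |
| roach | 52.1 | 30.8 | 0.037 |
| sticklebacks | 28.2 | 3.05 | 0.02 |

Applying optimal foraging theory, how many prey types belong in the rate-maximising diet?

Rank by E/h (kJ/s): sticklebacks 9.25, rudd 4.22, gudgeon 2.48, bleak 2.17, roach 1.69. Include each in turn until the next type's E/h falls below the running intake rate.
Rate on top 1: 0.5316. rudd: 4.22 > 0.5316 → include.
Rate on top 2: 1.332. gudgeon: 2.48 > 1.332 → include.
Rate on top 3: 1.854. bleak: 2.17 > 1.854 → include.
Rate on top 4: 1.965. roach: 1.69 < 1.965 → exclude; stop.
Optimal diet: sticklebacks, rudd, gudgeon, bleak — 4 of 5 types.

4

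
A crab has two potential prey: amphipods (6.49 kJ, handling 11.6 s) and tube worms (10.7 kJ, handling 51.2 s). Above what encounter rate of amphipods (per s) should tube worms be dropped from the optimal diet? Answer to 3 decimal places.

Drop tube worms once their profitability E₂/h₂ falls below the rate achievable on amphipods alone: E₂/h₂ = λE₁/(1 + λh₁).
Solve for λ: λE₁h₂ = E₂(1 + λh₁) → λ(E₁h₂ − E₂h₁) = E₂ → λ = E₂/(E₁h₂ − E₂h₁).
λ = 10.7/(6.49×51.2 − 10.7×11.6) = 10.7/208.2 = 0.0514 per s.

0.051 per s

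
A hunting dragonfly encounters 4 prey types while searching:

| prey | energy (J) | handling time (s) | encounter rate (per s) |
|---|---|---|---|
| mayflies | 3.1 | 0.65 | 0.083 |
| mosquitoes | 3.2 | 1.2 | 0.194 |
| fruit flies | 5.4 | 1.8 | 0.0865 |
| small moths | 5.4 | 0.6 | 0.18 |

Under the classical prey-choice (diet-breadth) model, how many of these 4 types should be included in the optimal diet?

Rank by E/h (J/s): small moths 9, mayflies 4.77, fruit flies 3, mosquitoes 2.67. Include each in turn until the next type's E/h falls below the running intake rate.
Rate on top 1: 0.8773. mayflies: 4.77 > 0.8773 → include.
Rate on top 2: 1.058. fruit flies: 3 > 1.058 → include.
Rate on top 3: 1.287. mosquitoes: 2.67 > 1.287 → include.
Optimal diet: small moths, mayflies, fruit flies, mosquitoes — 4 of 4 types.

4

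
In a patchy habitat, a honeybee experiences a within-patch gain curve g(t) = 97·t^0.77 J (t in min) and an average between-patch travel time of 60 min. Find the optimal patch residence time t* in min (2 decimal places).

Maximise g(t)/(T+t): set derivative to zero → g'(t)(T+t) = g(t).
g'(t) = 0.77·97·t^-0.23. Setting 0.77·97·t^-0.23 = 97·t^0.77/(60+t) gives 0.77(60+t) = t, so 0.23·t = 0.77×60.
t* = 0.77×60/0.23 = 200.9 min.

200.87 min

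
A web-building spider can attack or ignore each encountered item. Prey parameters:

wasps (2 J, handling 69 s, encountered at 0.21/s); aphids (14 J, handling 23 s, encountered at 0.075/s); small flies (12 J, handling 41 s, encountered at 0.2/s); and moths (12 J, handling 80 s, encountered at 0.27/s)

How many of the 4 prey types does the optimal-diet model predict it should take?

E/h in descending order: aphids 0.609, small flies 0.293, moths 0.15, wasps 0.029 J/s. The optimal diet is the largest prefix of this list for which every included type satisfies E_i/h_i > R on the types above it.
Rate on top 1: 0.3853. small flies: 0.293 < 0.3853 → exclude; stop.
Optimal diet: aphids — 1 of 4 types.

1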